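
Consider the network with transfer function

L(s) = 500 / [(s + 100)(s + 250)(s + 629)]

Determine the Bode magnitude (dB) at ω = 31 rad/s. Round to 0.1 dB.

-90.4 dB

At s = jω = j31:
pole (s+100): 100 + j31 → |·| = √(100²+31²) = √10961 ≈ 104.69, ∠ = arctan(31/100) ≈ 17.22°
pole (s+250): 250 + j31 → |·| = √(250²+31²) = √63461 ≈ 251.91, ∠ = arctan(31/250) ≈ 7.07°
pole (s+629): 629 + j31 → |·| = √(629²+31²) = √396602 ≈ 629.76, ∠ = arctan(31/629) ≈ 2.82°
|L| = 500 / 1.6608e+07 ≈ 3.0106e-05
Gain = 20 log₁₀(3.0106e-05) ≈ -90.43 dB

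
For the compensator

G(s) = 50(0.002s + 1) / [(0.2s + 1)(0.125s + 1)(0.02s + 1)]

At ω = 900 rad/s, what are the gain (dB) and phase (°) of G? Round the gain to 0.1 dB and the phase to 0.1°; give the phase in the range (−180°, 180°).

At ω = 900 rad/s:
zero (1 + j900·0.002) = 1 + j1.8 → |·| ≈ 2.0591, ∠ ≈ 60.95°
pole (1 + j900·0.2) = 1 + j180 → |·| ≈ 180, ∠ ≈ 89.68°
pole (1 + j900·0.125) = 1 + j112.5 → |·| ≈ 112.5, ∠ ≈ 89.49°
pole (1 + j900·0.02) = 1 + j18 → |·| ≈ 18.028, ∠ ≈ 86.82°
|G| = 50 · 2.0591 / (180 · 112.5 · 18.028) ≈ 0.00028202
Gain = 20 log₁₀(0.00028202) ≈ -70.99 dB
∠G = (60.95°) − (89.68° + 89.49° + 86.82°) = -205.04° ≡ 154.96° (principal value)

-71.0 dB, 155.0°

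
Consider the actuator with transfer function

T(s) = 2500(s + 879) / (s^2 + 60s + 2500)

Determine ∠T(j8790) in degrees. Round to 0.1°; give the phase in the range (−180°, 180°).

At s = jω = j8790:
zero (s+879): 879 + j8790 → |·| = √(879²+8790²) = √78036741 ≈ 8833.8, ∠ = arctan(8790/879) ≈ 84.29°
quadratic: (j8790)² + 60·j8790 + 2500 = -77261600 + j527400 → |·| ≈ 7.7263e+07, ∠ ≈ 179.61°
∠T = 84.29° − 179.61° = -95.32°

-95.3°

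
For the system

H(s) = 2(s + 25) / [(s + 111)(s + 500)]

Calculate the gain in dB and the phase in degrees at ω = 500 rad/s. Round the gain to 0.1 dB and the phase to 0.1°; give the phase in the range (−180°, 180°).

-51.2 dB, -35.3°

At s = jω = j500:
zero (s+25): 25 + j500 → |·| = √(25²+500²) = √250625 ≈ 500.62, ∠ = arctan(500/25) ≈ 87.14°
pole (s+111): 111 + j500 → |·| = √(111²+500²) = √262321 ≈ 512.17, ∠ = arctan(500/111) ≈ 77.48°
pole (s+500): 500 + j500 → |·| = √(500²+500²) = √500000 ≈ 707.11, ∠ = arctan(500/500) ≈ 45.00°
|H| = 2 · 500.62 / 3.6216e+05 ≈ 0.0027646
Gain = 20 log₁₀(0.0027646) ≈ -51.17 dB
∠H = 87.14° − 122.48° = -35.34°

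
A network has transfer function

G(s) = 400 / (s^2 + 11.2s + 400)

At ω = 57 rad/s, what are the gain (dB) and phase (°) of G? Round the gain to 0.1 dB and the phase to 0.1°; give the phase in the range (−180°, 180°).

At s = jω = j57:
quadratic: (j57)² + 11.2·j57 + 400 = -2849 + j638.4 → |·| ≈ 2919.6, ∠ ≈ 167.37°
|G| = 400 / 2919.6 ≈ 0.13701
Gain = 20 log₁₀(0.13701) ≈ -17.26 dB
∠G = 0.00° − 167.37° = -167.37°

-17.3 dB, -167.4°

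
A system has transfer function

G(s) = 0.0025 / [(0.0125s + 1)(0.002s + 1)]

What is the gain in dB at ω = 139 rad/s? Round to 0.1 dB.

At ω = 139 rad/s:
pole (1 + j139·0.0125) = 1 + j1.7375 → |·| ≈ 2.0047, ∠ ≈ 60.08°
pole (1 + j139·0.002) = 1 + j0.278 → |·| ≈ 1.0379, ∠ ≈ 15.54°
|G| = 0.0025 · 1 / (2.0047 · 1.0379) ≈ 0.0012015
Gain = 20 log₁₀(0.0012015) ≈ -58.41 dB

-58.4 dB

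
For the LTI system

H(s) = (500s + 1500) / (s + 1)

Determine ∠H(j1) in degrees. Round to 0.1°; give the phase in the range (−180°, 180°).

-26.6°

Substitute s = j1:
Numerator: 500(j1) + 1500 = 1500 + j500
Denominator: (j1) + 1 = 1 + j1
|N| = √(1500² + 500²) ≈ 1581.1, ∠N ≈ 18.43°
|D| = √(1² + 1²) ≈ 1.4142, ∠D ≈ 45.00°
∠H = 18.43° − 45.00° = -26.57°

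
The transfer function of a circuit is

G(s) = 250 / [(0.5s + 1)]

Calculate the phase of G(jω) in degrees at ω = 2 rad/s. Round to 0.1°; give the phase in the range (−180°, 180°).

-45.0°

At ω = 2 rad/s:
pole (1 + j2·0.5) = 1 + j1 → |·| ≈ 1.4142, ∠ ≈ 45.00°
∠G = (0°) − (45.00°) = -45.00°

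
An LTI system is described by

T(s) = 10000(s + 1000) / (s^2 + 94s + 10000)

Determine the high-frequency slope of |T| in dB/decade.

Each pole contributes −20 dB/decade at high frequency; each zero contributes +20 dB/decade.
Net: 1 zero(s) − 2 pole(s) → -20 dB/decade.

-20 dB/decade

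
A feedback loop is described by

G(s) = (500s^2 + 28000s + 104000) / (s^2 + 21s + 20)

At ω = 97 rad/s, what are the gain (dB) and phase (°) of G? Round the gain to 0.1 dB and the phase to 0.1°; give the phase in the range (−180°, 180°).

54.9 dB, -18.3°

Substitute s = j97:
Numerator: 500(j97)^2 + 28000(j97) + 104000 = -4600500 + j2716000
Denominator: (j97)^2 + 21(j97) + 20 = -9389 + j2037
|N| = √(4600500² + 2716000²) ≈ 5.3424e+06, ∠N ≈ 149.44°
|D| = √(9389² + 2037²) ≈ 9607.4, ∠D ≈ 167.76°
|G| = 5.3424e+06 / 9607.4 ≈ 556.07
Gain = 20 log₁₀(556.07) ≈ 54.90 dB
∠G = 149.44° − 167.76° = -18.32°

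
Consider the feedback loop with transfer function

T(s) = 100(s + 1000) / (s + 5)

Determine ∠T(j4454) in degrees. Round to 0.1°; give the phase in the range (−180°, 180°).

At s = jω = j4454:
zero (s+1000): 1000 + j4454 → |·| = √(1000²+4454²) = √20838116 ≈ 4564.9, ∠ = arctan(4454/1000) ≈ 77.35°
pole (s+5): 5 + j4454 → |·| = √(5²+4454²) = √19838141 ≈ 4454, ∠ = arctan(4454/5) ≈ 89.94°
∠T = 77.35° − 89.94° = -12.59°

-12.6°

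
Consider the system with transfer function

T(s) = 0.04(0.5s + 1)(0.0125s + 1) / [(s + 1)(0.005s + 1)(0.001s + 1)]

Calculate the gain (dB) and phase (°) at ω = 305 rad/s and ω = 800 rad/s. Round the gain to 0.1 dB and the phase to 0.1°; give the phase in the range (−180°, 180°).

At ω = 305 rad/s:
zero (1 + j305·0.5) = 1 + j152.5 → |·| ≈ 152.5, ∠ ≈ 89.62°
zero (1 + j305·0.0125) = 1 + j3.8125 → |·| ≈ 3.9415, ∠ ≈ 75.30°
pole (1 + j305·1) = 1 + j305 → |·| ≈ 305, ∠ ≈ 89.81°
pole (1 + j305·0.005) = 1 + j1.525 → |·| ≈ 1.8236, ∠ ≈ 56.75°
pole (1 + j305·0.001) = 1 + j0.305 → |·| ≈ 1.0455, ∠ ≈ 16.96°
|T| = 0.04 · 152.5 · 3.9415 / (305 · 1.8236 · 1.0455) ≈ 0.041346
Gain = 20 log₁₀(0.041346) ≈ -27.67 dB
∠T = (89.62° + 75.30°) − (89.81° + 56.75° + 16.96°) = 1.40°

At ω = 800 rad/s:
zero (1 + j800·0.5) = 1 + j400 → |·| ≈ 400, ∠ ≈ 89.86°
zero (1 + j800·0.0125) = 1 + j10 → |·| ≈ 10.05, ∠ ≈ 84.29°
pole (1 + j800·1) = 1 + j800 → |·| ≈ 800, ∠ ≈ 89.93°
pole (1 + j800·0.005) = 1 + j4 → |·| ≈ 4.1231, ∠ ≈ 75.96°
pole (1 + j800·0.001) = 1 + j0.8 → |·| ≈ 1.2806, ∠ ≈ 38.66°
|T| = 0.04 · 400 · 10.05 / (800 · 4.1231 · 1.2806) ≈ 0.038068
Gain = 20 log₁₀(0.038068) ≈ -28.39 dB
∠T = (89.86° + 84.29°) − (89.93° + 75.96° + 38.66°) = -30.40°

ω = 305: -27.7 dB, 1.4°; ω = 800: -28.4 dB, -30.4°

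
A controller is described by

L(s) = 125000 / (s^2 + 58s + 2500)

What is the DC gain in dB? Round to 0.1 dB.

34.0 dB

L(0) = 125000 / 2500 = 50
20 log₁₀(50) ≈ 33.98 dB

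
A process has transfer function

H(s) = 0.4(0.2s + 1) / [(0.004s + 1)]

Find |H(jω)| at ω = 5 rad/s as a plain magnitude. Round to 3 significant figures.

0.566

At ω = 5 rad/s:
zero (1 + j5·0.2) = 1 + j1 → |·| ≈ 1.4142, ∠ ≈ 45.00°
pole (1 + j5·0.004) = 1 + j0.02 → |·| ≈ 1.0002, ∠ ≈ 1.15°
|H| = 0.4 · 1.4142 / (1.0002) ≈ 0.56557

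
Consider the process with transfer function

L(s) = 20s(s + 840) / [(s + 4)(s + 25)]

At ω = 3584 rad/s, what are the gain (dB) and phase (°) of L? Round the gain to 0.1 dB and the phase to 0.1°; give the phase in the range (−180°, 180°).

26.3 dB, -12.7°

At s = jω = j3584:
zero (s+840): 840 + j3584 → |·| = √(840²+3584²) = √13550656 ≈ 3681.1, ∠ = arctan(3584/840) ≈ 76.81°
zero at origin: s = j3584 → |·| = 3584, ∠ = 90.00°
pole (s+4): 4 + j3584 → |·| = √(4²+3584²) = √12845072 ≈ 3584, ∠ = arctan(3584/4) ≈ 89.94°
pole (s+25): 25 + j3584 → |·| = √(25²+3584²) = √12845681 ≈ 3584.1, ∠ = arctan(3584/25) ≈ 89.60°
|L| = 20 · 1.3193e+07 / 1.2845e+07 ≈ 20.542
Gain = 20 log₁₀(20.542) ≈ 26.25 dB
∠L = 166.81° − 179.54° = -12.73°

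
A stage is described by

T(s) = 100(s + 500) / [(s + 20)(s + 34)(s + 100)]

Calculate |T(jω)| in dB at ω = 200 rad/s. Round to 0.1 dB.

At s = jω = j200:
zero (s+500): 500 + j200 → |·| = √(500²+200²) = √290000 ≈ 538.52, ∠ = arctan(200/500) ≈ 21.80°
pole (s+20): 20 + j200 → |·| = √(20²+200²) = √40400 ≈ 201, ∠ = arctan(200/20) ≈ 84.29°
pole (s+34): 34 + j200 → |·| = √(34²+200²) = √41156 ≈ 202.87, ∠ = arctan(200/34) ≈ 80.35°
pole (s+100): 100 + j200 → |·| = √(100²+200²) = √50000 ≈ 223.61, ∠ = arctan(200/100) ≈ 63.43°
|T| = 100 · 538.52 / 9.1181e+06 ≈ 0.0059061
Gain = 20 log₁₀(0.0059061) ≈ -44.57 dB

-44.6 dB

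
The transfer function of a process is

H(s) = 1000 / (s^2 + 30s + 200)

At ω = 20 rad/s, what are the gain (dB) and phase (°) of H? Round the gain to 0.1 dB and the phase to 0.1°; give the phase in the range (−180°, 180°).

4.0 dB, -108.4°

Substitute s = j20:
Numerator: 1000 = 1000 + j0
Denominator: (j20)^2 + 30(j20) + 200 = -200 + j600
|N| = √(1000² + 0²) ≈ 1000, ∠N ≈ 0.00°
|D| = √(200² + 600²) ≈ 632.46, ∠D ≈ 108.43°
|H| = 1000 / 632.46 ≈ 1.5811
Gain = 20 log₁₀(1.5811) ≈ 3.98 dB
∠H = 0.00° − 108.43° = -108.43°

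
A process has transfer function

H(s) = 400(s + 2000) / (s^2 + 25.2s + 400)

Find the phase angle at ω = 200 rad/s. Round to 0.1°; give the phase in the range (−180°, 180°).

-167.0°

At s = jω = j200:
zero (s+2000): 2000 + j200 → |·| = √(2000²+200²) = √4040000 ≈ 2010, ∠ = arctan(200/2000) ≈ 5.71°
quadratic: (j200)² + 25.2·j200 + 400 = -39600 + j5040 → |·| ≈ 39919, ∠ ≈ 172.75°
∠H = 5.71° − 172.75° = -167.04°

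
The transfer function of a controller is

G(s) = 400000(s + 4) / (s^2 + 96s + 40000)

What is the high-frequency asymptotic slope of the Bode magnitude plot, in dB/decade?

Each pole contributes −20 dB/decade at high frequency; each zero contributes +20 dB/decade.
Net: 1 zero(s) − 2 pole(s) → -20 dB/decade.

-20 dB/decade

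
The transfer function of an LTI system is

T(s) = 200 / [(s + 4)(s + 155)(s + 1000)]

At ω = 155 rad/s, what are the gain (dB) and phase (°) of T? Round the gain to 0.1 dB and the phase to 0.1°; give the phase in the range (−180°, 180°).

At s = jω = j155:
pole (s+4): 4 + j155 → |·| = √(4²+155²) = √24041 ≈ 155.05, ∠ = arctan(155/4) ≈ 88.52°
pole (s+155): 155 + j155 → |·| = √(155²+155²) = √48050 ≈ 219.2, ∠ = arctan(155/155) ≈ 45.00°
pole (s+1000): 1000 + j155 → |·| = √(1000²+155²) = √1024025 ≈ 1011.9, ∠ = arctan(155/1000) ≈ 8.81°
|T| = 200 / 3.4391e+07 ≈ 5.8155e-06
Gain = 20 log₁₀(5.8155e-06) ≈ -104.71 dB
∠T = 0.00° − 142.33° = -142.33°

-104.7 dB, -142.3°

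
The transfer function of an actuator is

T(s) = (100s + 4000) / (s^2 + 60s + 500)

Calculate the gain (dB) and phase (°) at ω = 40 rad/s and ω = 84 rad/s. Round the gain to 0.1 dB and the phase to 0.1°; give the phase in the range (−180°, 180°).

Substitute s = j40:
Numerator: 100(j40) + 4000 = 4000 + j4000
Denominator: (j40)^2 + 60(j40) + 500 = -1100 + j2400
|N| = √(4000² + 4000²) ≈ 5656.9, ∠N ≈ 45.00°
|D| = √(1100² + 2400²) ≈ 2640.1, ∠D ≈ 114.62°
|T| = 5656.9 / 2640.1 ≈ 2.1427
Gain = 20 log₁₀(2.1427) ≈ 6.62 dB
∠T = 45.00° − 114.62° = -69.62°

Substitute s = j84:
Numerator: 100(j84) + 4000 = 4000 + j8400
Denominator: (j84)^2 + 60(j84) + 500 = -6556 + j5040
|N| = √(4000² + 8400²) ≈ 9303.8, ∠N ≈ 64.54°
|D| = √(6556² + 5040²) ≈ 8269.4, ∠D ≈ 142.45°
|T| = 9303.8 / 8269.4 ≈ 1.1251
Gain = 20 log₁₀(1.1251) ≈ 1.02 dB
∠T = 64.54° − 142.45° = -77.91°

ω = 40: 6.6 dB, -69.6°; ω = 84: 1.0 dB, -77.9°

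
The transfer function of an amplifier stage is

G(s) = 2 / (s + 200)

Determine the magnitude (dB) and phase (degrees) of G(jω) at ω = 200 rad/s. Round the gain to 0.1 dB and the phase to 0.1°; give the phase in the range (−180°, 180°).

-43.0 dB, -45.0°

At s = jω = j200:
pole (s+200): 200 + j200 → |·| = √(200²+200²) = √80000 ≈ 282.84, ∠ = arctan(200/200) ≈ 45.00°
|G| = 2 / 282.84 ≈ 0.0070711
Gain = 20 log₁₀(0.0070711) ≈ -43.01 dB
∠G = 0.00° − 45.00° = -45.00°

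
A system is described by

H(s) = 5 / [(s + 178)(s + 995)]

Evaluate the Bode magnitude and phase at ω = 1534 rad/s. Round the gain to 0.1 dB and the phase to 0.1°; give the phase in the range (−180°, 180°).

At s = jω = j1534:
pole (s+178): 178 + j1534 → |·| = √(178²+1534²) = √2384840 ≈ 1544.3, ∠ = arctan(1534/178) ≈ 83.38°
pole (s+995): 995 + j1534 → |·| = √(995²+1534²) = √3343181 ≈ 1828.4, ∠ = arctan(1534/995) ≈ 57.03°
|H| = 5 / 2.8236e+06 ≈ 1.7708e-06
Gain = 20 log₁₀(1.7708e-06) ≈ -115.04 dB
∠H = 0.00° − 140.41° = -140.41°

-115.0 dB, -140.4°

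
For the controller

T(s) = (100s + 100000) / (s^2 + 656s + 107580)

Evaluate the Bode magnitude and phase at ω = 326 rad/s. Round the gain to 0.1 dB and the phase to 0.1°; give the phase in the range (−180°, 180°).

-6.2 dB, -71.6°

Substitute s = j326:
Numerator: 100(j326) + 100000 = 100000 + j32600
Denominator: (j326)^2 + 656(j326) + 107580 = 1304 + j213856
|N| = √(100000² + 32600²) ≈ 1.0518e+05, ∠N ≈ 18.06°
|D| = √(1304² + 213856²) ≈ 2.1386e+05, ∠D ≈ 89.65°
|T| = 1.0518e+05 / 2.1386e+05 ≈ 0.49182
Gain = 20 log₁₀(0.49182) ≈ -6.16 dB
∠T = 18.06° − 89.65° = -71.59°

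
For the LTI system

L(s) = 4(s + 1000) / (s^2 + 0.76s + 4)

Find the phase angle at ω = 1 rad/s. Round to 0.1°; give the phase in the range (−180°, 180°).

At s = jω = j1:
zero (s+1000): 1000 + j1 → |·| = √(1000²+1²) = √1000001 ≈ 1000, ∠ = arctan(1/1000) ≈ 0.06°
quadratic: (j1)² + 0.76·j1 + 4 = 3 + j0.76 → |·| ≈ 3.0948, ∠ ≈ 14.22°
∠L = 0.06° − 14.22° = -14.16°

-14.2°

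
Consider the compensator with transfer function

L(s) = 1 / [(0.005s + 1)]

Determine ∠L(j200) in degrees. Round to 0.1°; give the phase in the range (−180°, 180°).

At ω = 200 rad/s:
pole (1 + j200·0.005) = 1 + j1 → |·| ≈ 1.4142, ∠ ≈ 45.00°
∠L = (0°) − (45.00°) = -45.00°

-45.0°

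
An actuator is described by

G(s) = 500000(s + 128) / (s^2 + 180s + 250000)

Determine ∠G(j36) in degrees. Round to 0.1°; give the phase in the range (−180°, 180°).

14.2°

At s = jω = j36:
zero (s+128): 128 + j36 → |·| = √(128²+36²) = √17680 ≈ 132.97, ∠ = arctan(36/128) ≈ 15.71°
quadratic: (j36)² + 180·j36 + 250000 = 248704 + j6480 → |·| ≈ 2.4879e+05, ∠ ≈ 1.49°
∠G = 15.71° − 1.49° = 14.22°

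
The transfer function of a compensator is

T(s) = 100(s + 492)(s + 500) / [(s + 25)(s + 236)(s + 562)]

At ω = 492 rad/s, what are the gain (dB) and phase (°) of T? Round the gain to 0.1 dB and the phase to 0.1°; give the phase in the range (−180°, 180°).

At s = jω = j492:
zero (s+492): 492 + j492 → |·| = √(492²+492²) = √484128 ≈ 695.79, ∠ = arctan(492/492) ≈ 45.00°
zero (s+500): 500 + j492 → |·| = √(500²+492²) = √492064 ≈ 701.47, ∠ = arctan(492/500) ≈ 44.54°
pole (s+25): 25 + j492 → |·| = √(25²+492²) = √242689 ≈ 492.63, ∠ = arctan(492/25) ≈ 87.09°
pole (s+236): 236 + j492 → |·| = √(236²+492²) = √297760 ≈ 545.67, ∠ = arctan(492/236) ≈ 64.37°
pole (s+562): 562 + j492 → |·| = √(562²+492²) = √557908 ≈ 746.93, ∠ = arctan(492/562) ≈ 41.20°
|T| = 100 · 4.8808e+05 / 2.0078e+08 ≈ 0.24309
Gain = 20 log₁₀(0.24309) ≈ -12.28 dB
∠T = 89.54° − 192.66° = -103.12°

-12.3 dB, -103.1°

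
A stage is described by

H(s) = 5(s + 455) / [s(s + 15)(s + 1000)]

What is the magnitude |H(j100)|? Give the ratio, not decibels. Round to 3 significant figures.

At s = jω = j100:
zero (s+455): 455 + j100 → |·| = √(455²+100²) = √217025 ≈ 465.86, ∠ = arctan(100/455) ≈ 12.40°
pole (s+15): 15 + j100 → |·| = √(15²+100²) = √10225 ≈ 101.12, ∠ = arctan(100/15) ≈ 81.47°
pole (s+1000): 1000 + j100 → |·| = √(1000²+100²) = √1010000 ≈ 1005, ∠ = arctan(100/1000) ≈ 5.71°
pole at origin: |s| = 100, ∠ = 90.00° (in denominator)
|H| = 5 · 465.86 / 1.0163e+07 ≈ 0.00022919

0.000229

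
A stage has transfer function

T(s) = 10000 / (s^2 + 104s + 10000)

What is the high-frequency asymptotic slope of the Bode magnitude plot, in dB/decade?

Each pole contributes −20 dB/decade at high frequency; each zero contributes +20 dB/decade.
Net: 0 zero(s) − 2 pole(s) → -40 dB/decade.

-40 dB/decade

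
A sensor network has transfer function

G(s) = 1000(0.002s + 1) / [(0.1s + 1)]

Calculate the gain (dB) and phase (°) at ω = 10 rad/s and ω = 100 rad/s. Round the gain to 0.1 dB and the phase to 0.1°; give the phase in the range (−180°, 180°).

At ω = 10 rad/s:
zero (1 + j10·0.002) = 1 + j0.02 → |·| ≈ 1.0002, ∠ ≈ 1.15°
pole (1 + j10·0.1) = 1 + j1 → |·| ≈ 1.4142, ∠ ≈ 45.00°
|G| = 1000 · 1.0002 / (1.4142) ≈ 707.25
Gain = 20 log₁₀(707.25) ≈ 56.99 dB
∠G = (1.15°) − (45.00°) = -43.85°

At ω = 100 rad/s:
zero (1 + j100·0.002) = 1 + j0.2 → |·| ≈ 1.0198, ∠ ≈ 11.31°
pole (1 + j100·0.1) = 1 + j10 → |·| ≈ 10.05, ∠ ≈ 84.29°
|G| = 1000 · 1.0198 / (10.05) ≈ 101.47
Gain = 20 log₁₀(101.47) ≈ 40.13 dB
∠G = (11.31°) − (84.29°) = -72.98°

ω = 10: 57.0 dB, -43.9°; ω = 100: 40.1 dB, -73.0°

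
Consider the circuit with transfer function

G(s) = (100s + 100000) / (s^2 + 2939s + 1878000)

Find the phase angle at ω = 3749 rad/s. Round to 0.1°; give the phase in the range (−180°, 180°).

Substitute s = j3749:
Numerator: 100(j3749) + 100000 = 100000 + j374900
Denominator: (j3749)^2 + 2939(j3749) + 1878000 = -12177001 + j11018311
|N| = √(100000² + 374900²) ≈ 3.8801e+05, ∠N ≈ 75.06°
|D| = √(12177001² + 11018311²) ≈ 1.6422e+07, ∠D ≈ 137.86°
∠G = 75.06° − 137.86° = -62.80°

-62.8°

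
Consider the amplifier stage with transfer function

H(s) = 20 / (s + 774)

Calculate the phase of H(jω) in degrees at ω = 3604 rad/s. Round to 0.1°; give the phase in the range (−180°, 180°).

Substitute s = j3604:
Numerator: 20 = 20 + j0
Denominator: (j3604) + 774 = 774 + j3604
|N| = √(20² + 0²) ≈ 20, ∠N ≈ 0.00°
|D| = √(774² + 3604²) ≈ 3686.2, ∠D ≈ 77.88°
∠H = 0.00° − 77.88° = -77.88°

-77.9°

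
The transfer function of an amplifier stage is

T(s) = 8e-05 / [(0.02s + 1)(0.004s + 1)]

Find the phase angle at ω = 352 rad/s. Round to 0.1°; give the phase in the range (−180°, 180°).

At ω = 352 rad/s:
pole (1 + j352·0.02) = 1 + j7.04 → |·| ≈ 7.1107, ∠ ≈ 81.92°
pole (1 + j352·0.004) = 1 + j1.408 → |·| ≈ 1.727, ∠ ≈ 54.62°
∠T = (0°) − (81.92° + 54.62°) = -136.54°

-136.5°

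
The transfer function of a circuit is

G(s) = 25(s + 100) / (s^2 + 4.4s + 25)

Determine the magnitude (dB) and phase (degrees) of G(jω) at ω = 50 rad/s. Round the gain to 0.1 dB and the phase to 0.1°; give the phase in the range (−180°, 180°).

At s = jω = j50:
zero (s+100): 100 + j50 → |·| = √(100²+50²) = √12500 ≈ 111.8, ∠ = arctan(50/100) ≈ 26.57°
quadratic: (j50)² + 4.4·j50 + 25 = -2475 + j220 → |·| ≈ 2484.8, ∠ ≈ 174.92°
|G| = 25 · 111.8 / 2484.8 ≈ 1.1248
Gain = 20 log₁₀(1.1248) ≈ 1.02 dB
∠G = 26.57° − 174.92° = -148.35°

1.0 dB, -148.4°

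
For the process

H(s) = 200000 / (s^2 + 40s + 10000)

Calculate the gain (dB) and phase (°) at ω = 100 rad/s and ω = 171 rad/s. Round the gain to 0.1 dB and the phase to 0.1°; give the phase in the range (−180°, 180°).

At s = jω = j100:
quadratic: (j100)² + 40·j100 + 10000 = 0 + j4000 → |·| ≈ 4000, ∠ ≈ 90.00°
|H| = 200000 / 4000 ≈ 50
Gain = 20 log₁₀(50) ≈ 33.98 dB
∠H = 0.00° − 90.00° = -90.00°

At s = jω = j171:
quadratic: (j171)² + 40·j171 + 10000 = -19241 + j6840 → |·| ≈ 20421, ∠ ≈ 160.43°
|H| = 200000 / 20421 ≈ 9.7938
Gain = 20 log₁₀(9.7938) ≈ 19.82 dB
∠H = 0.00° − 160.43° = -160.43°

ω = 100: 34.0 dB, -90.0°; ω = 171: 19.8 dB, -160.4°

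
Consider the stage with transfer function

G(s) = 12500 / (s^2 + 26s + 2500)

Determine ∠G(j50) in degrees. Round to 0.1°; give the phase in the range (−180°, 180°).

At s = jω = j50:
quadratic: (j50)² + 26·j50 + 2500 = 0 + j1300 → |·| ≈ 1300, ∠ ≈ 90.00°
∠G = 0.00° − 90.00° = -90.00°

-90.0°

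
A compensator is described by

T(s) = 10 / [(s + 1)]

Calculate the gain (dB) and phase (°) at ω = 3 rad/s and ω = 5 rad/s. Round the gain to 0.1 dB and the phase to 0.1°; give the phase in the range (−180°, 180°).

ω = 3: 10.0 dB, -71.6°; ω = 5: 5.9 dB, -78.7°

At ω = 3 rad/s:
pole (1 + j3·1) = 1 + j3 → |·| ≈ 3.1623, ∠ ≈ 71.57°
|T| = 10 · 1 / (3.1623) ≈ 3.1623
Gain = 20 log₁₀(3.1623) ≈ 10.00 dB
∠T = (0°) − (71.57°) = -71.57°

At ω = 5 rad/s:
pole (1 + j5·1) = 1 + j5 → |·| ≈ 5.099, ∠ ≈ 78.69°
|T| = 10 · 1 / (5.099) ≈ 1.9612
Gain = 20 log₁₀(1.9612) ≈ 5.85 dB
∠T = (0°) − (78.69°) = -78.69°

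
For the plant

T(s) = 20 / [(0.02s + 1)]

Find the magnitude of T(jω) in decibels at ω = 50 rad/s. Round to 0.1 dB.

23.0 dB

At ω = 50 rad/s:
pole (1 + j50·0.02) = 1 + j1 → |·| ≈ 1.4142, ∠ ≈ 45.00°
|T| = 20 · 1 / (1.4142) ≈ 14.142
Gain = 20 log₁₀(14.142) ≈ 23.01 dB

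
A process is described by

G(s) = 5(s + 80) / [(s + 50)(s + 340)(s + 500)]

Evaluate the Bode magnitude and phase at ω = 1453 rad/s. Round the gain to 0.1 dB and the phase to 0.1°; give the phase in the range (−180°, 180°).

-113.2 dB, -149.0°

At s = jω = j1453:
zero (s+80): 80 + j1453 → |·| = √(80²+1453²) = √2117609 ≈ 1455.2, ∠ = arctan(1453/80) ≈ 86.85°
pole (s+50): 50 + j1453 → |·| = √(50²+1453²) = √2113709 ≈ 1453.9, ∠ = arctan(1453/50) ≈ 88.03°
pole (s+340): 340 + j1453 → |·| = √(340²+1453²) = √2226809 ≈ 1492.2, ∠ = arctan(1453/340) ≈ 76.83°
pole (s+500): 500 + j1453 → |·| = √(500²+1453²) = √2361209 ≈ 1536.6, ∠ = arctan(1453/500) ≈ 71.01°
|G| = 5 · 1455.2 / 3.3337e+09 ≈ 2.1826e-06
Gain = 20 log₁₀(2.1826e-06) ≈ -113.22 dB
∠G = 86.85° − 235.87° = -149.02°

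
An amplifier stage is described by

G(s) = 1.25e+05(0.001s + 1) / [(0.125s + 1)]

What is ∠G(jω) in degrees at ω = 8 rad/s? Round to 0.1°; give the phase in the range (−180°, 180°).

At ω = 8 rad/s:
zero (1 + j8·0.001) = 1 + j0.008 → |·| ≈ 1, ∠ ≈ 0.46°
pole (1 + j8·0.125) = 1 + j1 → |·| ≈ 1.4142, ∠ ≈ 45.00°
∠G = (0.46°) − (45.00°) = -44.54°

-44.5°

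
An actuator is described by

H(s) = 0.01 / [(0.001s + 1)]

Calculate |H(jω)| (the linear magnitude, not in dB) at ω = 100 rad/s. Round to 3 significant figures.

0.00995

At ω = 100 rad/s:
pole (1 + j100·0.001) = 1 + j0.1 → |·| ≈ 1.005, ∠ ≈ 5.71°
|H| = 0.01 · 1 / (1.005) ≈ 0.0099502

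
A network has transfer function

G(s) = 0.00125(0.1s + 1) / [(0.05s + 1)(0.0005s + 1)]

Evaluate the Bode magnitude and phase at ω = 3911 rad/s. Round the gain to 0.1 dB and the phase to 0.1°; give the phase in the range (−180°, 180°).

-58.9 dB, -62.8°

At ω = 3911 rad/s:
zero (1 + j3911·0.1) = 1 + j391.1 → |·| ≈ 391.1, ∠ ≈ 89.85°
pole (1 + j3911·0.05) = 1 + j195.55 → |·| ≈ 195.55, ∠ ≈ 89.71°
pole (1 + j3911·0.0005) = 1 + j1.9555 → |·| ≈ 2.1964, ∠ ≈ 62.92°
|G| = 0.00125 · 391.1 / (195.55 · 2.1964) ≈ 0.0011382
Gain = 20 log₁₀(0.0011382) ≈ -58.88 dB
∠G = (89.85°) − (89.71° + 62.92°) = -62.78°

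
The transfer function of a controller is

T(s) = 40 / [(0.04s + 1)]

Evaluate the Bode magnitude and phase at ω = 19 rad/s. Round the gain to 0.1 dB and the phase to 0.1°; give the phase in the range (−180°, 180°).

30.1 dB, -37.2°

At ω = 19 rad/s:
pole (1 + j19·0.04) = 1 + j0.76 → |·| ≈ 1.256, ∠ ≈ 37.23°
|T| = 40 · 1 / (1.256) ≈ 31.847
Gain = 20 log₁₀(31.847) ≈ 30.06 dB
∠T = (0°) − (37.23°) = -37.23°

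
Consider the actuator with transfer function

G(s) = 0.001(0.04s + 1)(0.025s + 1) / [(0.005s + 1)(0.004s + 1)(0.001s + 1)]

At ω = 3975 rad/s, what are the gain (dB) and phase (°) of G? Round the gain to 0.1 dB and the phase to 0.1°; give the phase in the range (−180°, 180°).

-38.3 dB, -70.3°

At ω = 3975 rad/s:
zero (1 + j3975·0.04) = 1 + j159 → |·| ≈ 159, ∠ ≈ 89.64°
zero (1 + j3975·0.025) = 1 + j99.375 → |·| ≈ 99.38, ∠ ≈ 89.42°
pole (1 + j3975·0.005) = 1 + j19.875 → |·| ≈ 19.9, ∠ ≈ 87.12°
pole (1 + j3975·0.004) = 1 + j15.9 → |·| ≈ 15.931, ∠ ≈ 86.40°
pole (1 + j3975·0.001) = 1 + j3.975 → |·| ≈ 4.0989, ∠ ≈ 75.88°
|G| = 0.001 · 159 · 99.38 / (19.9 · 15.931 · 4.0989) ≈ 0.01216
Gain = 20 log₁₀(0.01216) ≈ -38.30 dB
∠G = (89.64° + 89.42°) − (87.12° + 86.40° + 75.88°) = -70.34°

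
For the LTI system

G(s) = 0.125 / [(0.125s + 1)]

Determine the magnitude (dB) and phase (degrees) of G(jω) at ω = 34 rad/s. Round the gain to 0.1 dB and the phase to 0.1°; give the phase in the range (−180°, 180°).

-30.9 dB, -76.8°

At ω = 34 rad/s:
pole (1 + j34·0.125) = 1 + j4.25 → |·| ≈ 4.3661, ∠ ≈ 76.76°
|G| = 0.125 · 1 / (4.3661) ≈ 0.02863
Gain = 20 log₁₀(0.02863) ≈ -30.86 dB
∠G = (0°) − (76.76°) = -76.76°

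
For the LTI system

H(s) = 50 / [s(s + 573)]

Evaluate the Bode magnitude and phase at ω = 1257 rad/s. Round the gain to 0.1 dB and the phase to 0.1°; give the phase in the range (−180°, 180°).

At s = jω = j1257:
pole (s+573): 573 + j1257 → |·| = √(573²+1257²) = √1908378 ≈ 1381.4, ∠ = arctan(1257/573) ≈ 65.49°
pole at origin: |s| = 1257, ∠ = 90.00° (in denominator)
|H| = 50 / 1.7364e+06 ≈ 2.8795e-05
Gain = 20 log₁₀(2.8795e-05) ≈ -90.81 dB
∠H = 0.00° − 155.49° = -155.49°

-90.8 dB, -155.5°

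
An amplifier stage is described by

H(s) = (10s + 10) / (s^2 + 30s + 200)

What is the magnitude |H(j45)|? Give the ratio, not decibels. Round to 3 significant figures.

Substitute s = j45:
Numerator: 10(j45) + 10 = 10 + j450
Denominator: (j45)^2 + 30(j45) + 200 = -1825 + j1350
|N| = √(10² + 450²) ≈ 450.11, ∠N ≈ 88.73°
|D| = √(1825² + 1350²) ≈ 2270, ∠D ≈ 143.51°
|H| = 450.11 / 2270 ≈ 0.19829

0.198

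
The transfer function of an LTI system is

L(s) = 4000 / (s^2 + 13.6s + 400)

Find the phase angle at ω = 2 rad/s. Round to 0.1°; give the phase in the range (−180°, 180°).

At s = jω = j2:
quadratic: (j2)² + 13.6·j2 + 400 = 396 + j27.2 → |·| ≈ 396.93, ∠ ≈ 3.93°
∠L = 0.00° − 3.93° = -3.93°

-3.9°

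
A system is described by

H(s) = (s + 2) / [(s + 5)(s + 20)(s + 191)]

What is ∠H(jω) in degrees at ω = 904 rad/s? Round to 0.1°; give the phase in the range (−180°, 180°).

At s = jω = j904:
zero (s+2): 2 + j904 → |·| = √(2²+904²) = √817220 ≈ 904, ∠ = arctan(904/2) ≈ 89.87°
pole (s+5): 5 + j904 → |·| = √(5²+904²) = √817241 ≈ 904.01, ∠ = arctan(904/5) ≈ 89.68°
pole (s+20): 20 + j904 → |·| = √(20²+904²) = √817616 ≈ 904.22, ∠ = arctan(904/20) ≈ 88.73°
pole (s+191): 191 + j904 → |·| = √(191²+904²) = √853697 ≈ 923.96, ∠ = arctan(904/191) ≈ 78.07°
∠H = 89.87° − 256.48° = -166.61°

-166.6°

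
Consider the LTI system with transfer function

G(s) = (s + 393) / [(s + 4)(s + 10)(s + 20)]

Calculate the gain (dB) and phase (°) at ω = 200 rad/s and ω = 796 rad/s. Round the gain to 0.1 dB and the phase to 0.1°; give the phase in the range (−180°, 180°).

At s = jω = j200:
zero (s+393): 393 + j200 → |·| = √(393²+200²) = √194449 ≈ 440.96, ∠ = arctan(200/393) ≈ 26.97°
pole (s+4): 4 + j200 → |·| = √(4²+200²) = √40016 ≈ 200.04, ∠ = arctan(200/4) ≈ 88.85°
pole (s+10): 10 + j200 → |·| = √(10²+200²) = √40100 ≈ 200.25, ∠ = arctan(200/10) ≈ 87.14°
pole (s+20): 20 + j200 → |·| = √(20²+200²) = √40400 ≈ 201, ∠ = arctan(200/20) ≈ 84.29°
|G| = 1 · 440.96 / 8.0517e+06 ≈ 5.4766e-05
Gain = 20 log₁₀(5.4766e-05) ≈ -85.23 dB
∠G = 26.97° − 260.28° = -233.31° ≡ 126.69° (principal value)

At s = jω = j796:
zero (s+393): 393 + j796 → |·| = √(393²+796²) = √788065 ≈ 887.73, ∠ = arctan(796/393) ≈ 63.72°
pole (s+4): 4 + j796 → |·| = √(4²+796²) = √633632 ≈ 796.01, ∠ = arctan(796/4) ≈ 89.71°
pole (s+10): 10 + j796 → |·| = √(10²+796²) = √633716 ≈ 796.06, ∠ = arctan(796/10) ≈ 89.28°
pole (s+20): 20 + j796 → |·| = √(20²+796²) = √634016 ≈ 796.25, ∠ = arctan(796/20) ≈ 88.56°
|G| = 1 · 887.73 / 5.0456e+08 ≈ 1.7594e-06
Gain = 20 log₁₀(1.7594e-06) ≈ -115.09 dB
∠G = 63.72° − 267.55° = -203.83° ≡ 156.17° (principal value)

ω = 200: -85.2 dB, 126.7°; ω = 796: -115.1 dB, 156.2°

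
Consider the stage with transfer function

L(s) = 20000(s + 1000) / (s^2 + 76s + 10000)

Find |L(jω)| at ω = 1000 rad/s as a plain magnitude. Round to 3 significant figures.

28.5

At s = jω = j1000:
zero (s+1000): 1000 + j1000 → |·| = √(1000²+1000²) = √2000000 ≈ 1414.2, ∠ = arctan(1000/1000) ≈ 45.00°
quadratic: (j1000)² + 76·j1000 + 10000 = -990000 + j76000 → |·| ≈ 9.9291e+05, ∠ ≈ 175.61°
|L| = 20000 · 1414.2 / 9.9291e+05 ≈ 28.486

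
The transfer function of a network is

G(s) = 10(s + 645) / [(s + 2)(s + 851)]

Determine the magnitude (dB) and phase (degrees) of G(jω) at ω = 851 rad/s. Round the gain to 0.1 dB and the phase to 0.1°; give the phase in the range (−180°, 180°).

-39.6 dB, -82.0°

At s = jω = j851:
zero (s+645): 645 + j851 → |·| = √(645²+851²) = √1140226 ≈ 1067.8, ∠ = arctan(851/645) ≈ 52.84°
pole (s+2): 2 + j851 → |·| = √(2²+851²) = √724205 ≈ 851, ∠ = arctan(851/2) ≈ 89.87°
pole (s+851): 851 + j851 → |·| = √(851²+851²) = √1448402 ≈ 1203.5, ∠ = arctan(851/851) ≈ 45.00°
|G| = 10 · 1067.8 / 1.0242e+06 ≈ 0.010426
Gain = 20 log₁₀(0.010426) ≈ -39.64 dB
∠G = 52.84° − 134.87° = -82.03°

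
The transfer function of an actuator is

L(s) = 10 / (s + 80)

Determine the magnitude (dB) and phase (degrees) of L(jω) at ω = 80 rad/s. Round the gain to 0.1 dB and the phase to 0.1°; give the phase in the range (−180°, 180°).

-21.1 dB, -45.0°

At s = jω = j80:
pole (s+80): 80 + j80 → |·| = √(80²+80²) = √12800 ≈ 113.14, ∠ = arctan(80/80) ≈ 45.00°
|L| = 10 / 113.14 ≈ 0.088386
Gain = 20 log₁₀(0.088386) ≈ -21.07 dB
∠L = 0.00° − 45.00° = -45.00°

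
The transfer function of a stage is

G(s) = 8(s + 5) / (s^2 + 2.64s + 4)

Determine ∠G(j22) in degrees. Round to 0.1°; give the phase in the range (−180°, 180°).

At s = jω = j22:
zero (s+5): 5 + j22 → |·| = √(5²+22²) = √509 ≈ 22.561, ∠ = arctan(22/5) ≈ 77.20°
quadratic: (j22)² + 2.64·j22 + 4 = -480 + j58.08 → |·| ≈ 483.5, ∠ ≈ 173.10°
∠G = 77.20° − 173.10° = -95.90°

-95.9°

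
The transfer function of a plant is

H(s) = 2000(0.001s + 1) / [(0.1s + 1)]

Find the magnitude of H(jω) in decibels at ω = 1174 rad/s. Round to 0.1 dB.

At ω = 1174 rad/s:
zero (1 + j1174·0.001) = 1 + j1.174 → |·| ≈ 1.5422, ∠ ≈ 49.58°
pole (1 + j1174·0.1) = 1 + j117.4 → |·| ≈ 117.4, ∠ ≈ 89.51°
|H| = 2000 · 1.5422 / (117.4) ≈ 26.273
Gain = 20 log₁₀(26.273) ≈ 28.39 dB

28.4 dB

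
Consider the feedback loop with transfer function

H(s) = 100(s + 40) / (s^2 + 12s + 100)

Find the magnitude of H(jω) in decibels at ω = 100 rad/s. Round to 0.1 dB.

0.7 dB

At s = jω = j100:
zero (s+40): 40 + j100 → |·| = √(40²+100²) = √11600 ≈ 107.7, ∠ = arctan(100/40) ≈ 68.20°
quadratic: (j100)² + 12·j100 + 100 = -9900 + j1200 → |·| ≈ 9972.5, ∠ ≈ 173.09°
|H| = 100 · 107.7 / 9972.5 ≈ 1.08
Gain = 20 log₁₀(1.08) ≈ 0.67 dB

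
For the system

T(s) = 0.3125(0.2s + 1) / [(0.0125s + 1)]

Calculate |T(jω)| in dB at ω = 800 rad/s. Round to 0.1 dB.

At ω = 800 rad/s:
zero (1 + j800·0.2) = 1 + j160 → |·| ≈ 160, ∠ ≈ 89.64°
pole (1 + j800·0.0125) = 1 + j10 → |·| ≈ 10.05, ∠ ≈ 84.29°
|T| = 0.3125 · 160 / (10.05) ≈ 4.9751
Gain = 20 log₁₀(4.9751) ≈ 13.94 dB

13.9 dB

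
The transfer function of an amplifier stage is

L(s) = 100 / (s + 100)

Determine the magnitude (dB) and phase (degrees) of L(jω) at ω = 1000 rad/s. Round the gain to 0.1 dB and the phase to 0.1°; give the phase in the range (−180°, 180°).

At s = jω = j1000:
pole (s+100): 100 + j1000 → |·| = √(100²+1000²) = √1010000 ≈ 1005, ∠ = arctan(1000/100) ≈ 84.29°
|L| = 100 / 1005 ≈ 0.099502
Gain = 20 log₁₀(0.099502) ≈ -20.04 dB
∠L = 0.00° − 84.29° = -84.29°

-20.0 dB, -84.3°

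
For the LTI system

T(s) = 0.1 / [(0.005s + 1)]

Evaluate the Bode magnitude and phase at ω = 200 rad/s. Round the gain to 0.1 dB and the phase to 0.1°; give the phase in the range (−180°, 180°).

-23.0 dB, -45.0°

At ω = 200 rad/s:
pole (1 + j200·0.005) = 1 + j1 → |·| ≈ 1.4142, ∠ ≈ 45.00°
|T| = 0.1 · 1 / (1.4142) ≈ 0.070711
Gain = 20 log₁₀(0.070711) ≈ -23.01 dB
∠T = (0°) − (45.00°) = -45.00°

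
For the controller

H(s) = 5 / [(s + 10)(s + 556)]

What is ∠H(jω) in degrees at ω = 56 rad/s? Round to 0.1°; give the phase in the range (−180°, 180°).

At s = jω = j56:
pole (s+10): 10 + j56 → |·| = √(10²+56²) = √3236 ≈ 56.886, ∠ = arctan(56/10) ≈ 79.88°
pole (s+556): 556 + j56 → |·| = √(556²+56²) = √312272 ≈ 558.81, ∠ = arctan(56/556) ≈ 5.75°
∠H = 0.00° − 85.63° = -85.63°

-85.6°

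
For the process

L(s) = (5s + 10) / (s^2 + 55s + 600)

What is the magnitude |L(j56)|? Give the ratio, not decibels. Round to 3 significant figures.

Substitute s = j56:
Numerator: 5(j56) + 10 = 10 + j280
Denominator: (j56)^2 + 55(j56) + 600 = -2536 + j3080
|N| = √(10² + 280²) ≈ 280.18, ∠N ≈ 87.95°
|D| = √(2536² + 3080²) ≈ 3989.7, ∠D ≈ 129.47°
|L| = 280.18 / 3989.7 ≈ 0.070226

0.0702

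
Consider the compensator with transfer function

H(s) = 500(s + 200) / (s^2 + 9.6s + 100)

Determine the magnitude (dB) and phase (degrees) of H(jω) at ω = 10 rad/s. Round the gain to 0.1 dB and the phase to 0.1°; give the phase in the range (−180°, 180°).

60.4 dB, -87.1°

At s = jω = j10:
zero (s+200): 200 + j10 → |·| = √(200²+10²) = √40100 ≈ 200.25, ∠ = arctan(10/200) ≈ 2.86°
quadratic: (j10)² + 9.6·j10 + 100 = 0 + j96 → |·| ≈ 96, ∠ ≈ 90.00°
|H| = 500 · 200.25 / 96 ≈ 1043
Gain = 20 log₁₀(1043) ≈ 60.37 dB
∠H = 2.86° − 90.00° = -87.14°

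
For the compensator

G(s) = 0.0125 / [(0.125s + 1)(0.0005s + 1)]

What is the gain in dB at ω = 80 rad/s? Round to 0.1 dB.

-58.1 dB

At ω = 80 rad/s:
pole (1 + j80·0.125) = 1 + j10 → |·| ≈ 10.05, ∠ ≈ 84.29°
pole (1 + j80·0.0005) = 1 + j0.04 → |·| ≈ 1.0008, ∠ ≈ 2.29°
|G| = 0.0125 · 1 / (10.05 · 1.0008) ≈ 0.0012428
Gain = 20 log₁₀(0.0012428) ≈ -58.11 dB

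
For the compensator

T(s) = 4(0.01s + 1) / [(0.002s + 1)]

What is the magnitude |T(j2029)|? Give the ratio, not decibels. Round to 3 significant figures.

At ω = 2029 rad/s:
zero (1 + j2029·0.01) = 1 + j20.29 → |·| ≈ 20.315, ∠ ≈ 87.18°
pole (1 + j2029·0.002) = 1 + j4.058 → |·| ≈ 4.1794, ∠ ≈ 76.16°
|T| = 4 · 20.315 / (4.1794) ≈ 19.443

19.4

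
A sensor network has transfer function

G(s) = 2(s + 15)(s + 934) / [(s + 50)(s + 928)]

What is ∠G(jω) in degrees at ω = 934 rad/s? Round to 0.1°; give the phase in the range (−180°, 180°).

At s = jω = j934:
zero (s+15): 15 + j934 → |·| = √(15²+934²) = √872581 ≈ 934.12, ∠ = arctan(934/15) ≈ 89.08°
zero (s+934): 934 + j934 → |·| = √(934²+934²) = √1744712 ≈ 1320.9, ∠ = arctan(934/934) ≈ 45.00°
pole (s+50): 50 + j934 → |·| = √(50²+934²) = √874856 ≈ 935.34, ∠ = arctan(934/50) ≈ 86.94°
pole (s+928): 928 + j934 → |·| = √(928²+934²) = √1733540 ≈ 1316.6, ∠ = arctan(934/928) ≈ 45.18°
∠G = 134.08° − 132.12° = 1.96°

2.0°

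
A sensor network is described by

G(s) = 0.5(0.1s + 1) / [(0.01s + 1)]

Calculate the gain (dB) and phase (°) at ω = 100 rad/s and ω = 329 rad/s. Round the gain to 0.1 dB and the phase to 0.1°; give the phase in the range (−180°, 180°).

ω = 100: 11.0 dB, 39.3°; ω = 329: 13.6 dB, 15.2°

At ω = 100 rad/s:
zero (1 + j100·0.1) = 1 + j10 → |·| ≈ 10.05, ∠ ≈ 84.29°
pole (1 + j100·0.01) = 1 + j1 → |·| ≈ 1.4142, ∠ ≈ 45.00°
|G| = 0.5 · 10.05 / (1.4142) ≈ 3.5532
Gain = 20 log₁₀(3.5532) ≈ 11.01 dB
∠G = (84.29°) − (45.00°) = 39.29°

At ω = 329 rad/s:
zero (1 + j329·0.1) = 1 + j32.9 → |·| ≈ 32.915, ∠ ≈ 88.26°
pole (1 + j329·0.01) = 1 + j3.29 → |·| ≈ 3.4386, ∠ ≈ 73.09°
|G| = 0.5 · 32.915 / (3.4386) ≈ 4.7861
Gain = 20 log₁₀(4.7861) ≈ 13.60 dB
∠G = (88.26°) − (73.09°) = 15.17°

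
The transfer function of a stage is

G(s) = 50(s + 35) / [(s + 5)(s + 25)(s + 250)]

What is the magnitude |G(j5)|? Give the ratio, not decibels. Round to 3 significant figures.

0.0392

At s = jω = j5:
zero (s+35): 35 + j5 → |·| = √(35²+5²) = √1250 ≈ 35.355, ∠ = arctan(5/35) ≈ 8.13°
pole (s+5): 5 + j5 → |·| = √(5²+5²) = √50 ≈ 7.0711, ∠ = arctan(5/5) ≈ 45.00°
pole (s+25): 25 + j5 → |·| = √(25²+5²) = √650 ≈ 25.495, ∠ = arctan(5/25) ≈ 11.31°
pole (s+250): 250 + j5 → |·| = √(250²+5²) = √62525 ≈ 250.05, ∠ = arctan(5/250) ≈ 1.15°
|G| = 50 · 35.355 / 45078 ≈ 0.039215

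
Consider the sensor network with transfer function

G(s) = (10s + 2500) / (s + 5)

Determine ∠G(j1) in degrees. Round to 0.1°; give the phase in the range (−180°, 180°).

Substitute s = j1:
Numerator: 10(j1) + 2500 = 2500 + j10
Denominator: (j1) + 5 = 5 + j1
|N| = √(2500² + 10²) ≈ 2500, ∠N ≈ 0.23°
|D| = √(5² + 1²) ≈ 5.099, ∠D ≈ 11.31°
∠G = 0.23° − 11.31° = -11.08°

-11.1°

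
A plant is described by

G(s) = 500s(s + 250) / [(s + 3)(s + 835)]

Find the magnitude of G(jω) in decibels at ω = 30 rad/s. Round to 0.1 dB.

At s = jω = j30:
zero (s+250): 250 + j30 → |·| = √(250²+30²) = √63400 ≈ 251.79, ∠ = arctan(30/250) ≈ 6.84°
zero at origin: s = j30 → |·| = 30, ∠ = 90.00°
pole (s+3): 3 + j30 → |·| = √(3²+30²) = √909 ≈ 30.15, ∠ = arctan(30/3) ≈ 84.29°
pole (s+835): 835 + j30 → |·| = √(835²+30²) = √698125 ≈ 835.54, ∠ = arctan(30/835) ≈ 2.06°
|G| = 500 · 7553.7 / 25192 ≈ 149.92
Gain = 20 log₁₀(149.92) ≈ 43.52 dB

43.5 dB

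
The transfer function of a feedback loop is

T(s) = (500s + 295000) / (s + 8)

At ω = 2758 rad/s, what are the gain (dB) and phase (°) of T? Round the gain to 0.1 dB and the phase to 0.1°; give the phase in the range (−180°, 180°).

Substitute s = j2758:
Numerator: 500(j2758) + 295000 = 295000 + j1379000
Denominator: (j2758) + 8 = 8 + j2758
|N| = √(295000² + 1379000²) ≈ 1.4102e+06, ∠N ≈ 77.93°
|D| = √(8² + 2758²) ≈ 2758, ∠D ≈ 89.83°
|T| = 1.4102e+06 / 2758 ≈ 511.31
Gain = 20 log₁₀(511.31) ≈ 54.17 dB
∠T = 77.93° − 89.83° = -11.90°

54.2 dB, -11.9°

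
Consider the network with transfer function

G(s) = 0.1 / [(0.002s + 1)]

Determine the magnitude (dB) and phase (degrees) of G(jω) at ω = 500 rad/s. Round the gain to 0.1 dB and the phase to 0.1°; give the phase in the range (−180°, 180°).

-23.0 dB, -45.0°

At ω = 500 rad/s:
pole (1 + j500·0.002) = 1 + j1 → |·| ≈ 1.4142, ∠ ≈ 45.00°
|G| = 0.1 · 1 / (1.4142) ≈ 0.070711
Gain = 20 log₁₀(0.070711) ≈ -23.01 dB
∠G = (0°) − (45.00°) = -45.00°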